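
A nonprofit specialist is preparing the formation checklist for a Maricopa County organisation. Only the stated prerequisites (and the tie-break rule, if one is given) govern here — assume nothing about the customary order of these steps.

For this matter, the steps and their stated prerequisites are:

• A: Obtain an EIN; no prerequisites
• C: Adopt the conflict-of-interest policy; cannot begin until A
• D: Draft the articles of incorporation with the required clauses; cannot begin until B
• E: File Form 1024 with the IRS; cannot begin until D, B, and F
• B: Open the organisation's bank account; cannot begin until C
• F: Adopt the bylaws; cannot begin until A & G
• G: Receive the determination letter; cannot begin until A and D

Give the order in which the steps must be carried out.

A has no prerequisites → A first.
C is the only step now ready → C.
That leaves B as the only ready step → B.
That leaves D as the only ready step → D.
That leaves G as the only ready step → G.
That leaves F as the only ready step → F.
Next only E has its prerequisites met → E.

A → C → B → D → G → F → E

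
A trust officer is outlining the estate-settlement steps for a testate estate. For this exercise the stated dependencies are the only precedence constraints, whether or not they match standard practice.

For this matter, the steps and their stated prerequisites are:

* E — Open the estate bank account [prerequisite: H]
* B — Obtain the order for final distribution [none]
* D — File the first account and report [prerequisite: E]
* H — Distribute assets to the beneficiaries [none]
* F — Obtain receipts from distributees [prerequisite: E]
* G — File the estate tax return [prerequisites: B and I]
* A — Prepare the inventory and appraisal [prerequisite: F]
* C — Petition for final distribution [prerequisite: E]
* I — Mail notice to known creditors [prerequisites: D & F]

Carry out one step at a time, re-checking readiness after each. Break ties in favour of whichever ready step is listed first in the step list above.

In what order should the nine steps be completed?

B, H, E, D, F, A, C, I, G

B and H have no prerequisites; B is listed earlier, so B is first.
H is the only step now ready → H.
Next only E has its prerequisites met → E.
D, F and C are all available; D is listed earlier → D.
F and C are both available; F is listed earlier → F.
A, C and I are all available; A is listed earlier → A.
Ready: C and I. C is listed earlier → C.
I needed D and F, now all done → I.
G is the only step now ready → G.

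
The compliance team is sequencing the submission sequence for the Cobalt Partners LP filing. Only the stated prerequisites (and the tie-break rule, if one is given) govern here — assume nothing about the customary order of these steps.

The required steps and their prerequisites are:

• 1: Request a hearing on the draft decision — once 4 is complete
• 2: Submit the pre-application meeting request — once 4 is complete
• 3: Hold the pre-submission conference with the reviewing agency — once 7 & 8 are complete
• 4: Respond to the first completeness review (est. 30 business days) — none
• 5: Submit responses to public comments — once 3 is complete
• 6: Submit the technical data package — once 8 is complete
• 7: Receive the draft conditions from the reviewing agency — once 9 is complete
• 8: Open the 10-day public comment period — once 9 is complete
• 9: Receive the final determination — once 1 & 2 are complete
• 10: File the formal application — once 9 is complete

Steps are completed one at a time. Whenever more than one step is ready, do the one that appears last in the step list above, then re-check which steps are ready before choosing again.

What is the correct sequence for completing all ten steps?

Only 4 has no prerequisites, so it is first.
2 and 1 are both available; 2 is listed later → 2.
Next only 1 has its prerequisites met → 1.
Next only 9 has its prerequisites met → 9.
Now 10, 8 and 7 have their prerequisites met. 10 is listed later, so 10 next.
Ready: 8 and 7. 8 is listed later → 8.
Now 7 and 6 have their prerequisites met. 7 is listed later, so 7 next.
Ready: 6 and 3. 6 is listed later → 6.
3 needed 8 and 7, now all done → 3.
5 is the only step now ready → 5.

4 → 2 → 1 → 9 → 10 → 8 → 7 → 6 → 3 → 5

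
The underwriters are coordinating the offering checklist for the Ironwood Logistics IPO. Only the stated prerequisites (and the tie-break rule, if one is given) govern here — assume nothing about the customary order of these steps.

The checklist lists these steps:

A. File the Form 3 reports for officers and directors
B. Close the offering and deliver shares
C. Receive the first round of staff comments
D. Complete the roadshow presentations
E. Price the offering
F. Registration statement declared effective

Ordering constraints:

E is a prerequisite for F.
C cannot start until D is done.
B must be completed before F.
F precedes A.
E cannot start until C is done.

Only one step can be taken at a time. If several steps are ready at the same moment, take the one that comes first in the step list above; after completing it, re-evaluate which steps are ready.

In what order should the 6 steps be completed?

B, D, C, E, F, A

B and D have no prerequisites; B is listed earlier, so B is first.
D is the only step now ready → D.
That leaves C as the only ready step → C.
E needed C, now all done → E.
F is the only step now ready → F.
A needed F, now all done → A.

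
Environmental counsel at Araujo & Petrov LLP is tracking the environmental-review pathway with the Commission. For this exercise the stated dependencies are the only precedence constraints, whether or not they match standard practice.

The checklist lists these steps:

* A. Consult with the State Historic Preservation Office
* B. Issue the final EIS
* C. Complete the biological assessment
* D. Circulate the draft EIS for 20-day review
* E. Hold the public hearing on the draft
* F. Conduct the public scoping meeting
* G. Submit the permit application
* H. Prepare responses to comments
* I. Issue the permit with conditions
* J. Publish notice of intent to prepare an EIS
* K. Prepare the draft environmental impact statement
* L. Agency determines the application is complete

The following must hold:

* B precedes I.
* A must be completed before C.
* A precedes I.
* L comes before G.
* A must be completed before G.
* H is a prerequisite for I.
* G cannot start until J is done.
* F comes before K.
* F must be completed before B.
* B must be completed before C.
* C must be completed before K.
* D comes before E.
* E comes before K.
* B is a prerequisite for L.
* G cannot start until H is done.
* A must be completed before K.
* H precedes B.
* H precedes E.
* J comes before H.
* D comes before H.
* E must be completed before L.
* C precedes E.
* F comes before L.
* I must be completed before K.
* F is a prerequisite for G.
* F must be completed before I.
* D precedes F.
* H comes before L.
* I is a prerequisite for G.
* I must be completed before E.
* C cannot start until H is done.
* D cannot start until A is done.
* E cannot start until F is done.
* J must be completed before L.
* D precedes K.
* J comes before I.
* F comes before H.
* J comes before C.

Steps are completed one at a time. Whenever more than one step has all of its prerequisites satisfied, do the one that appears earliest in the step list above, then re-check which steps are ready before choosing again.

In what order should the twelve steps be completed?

A, D, F, J, H, B, C, I, E, K, L, G

A and J have no prerequisites; A is listed earlier, so A is first.
Now D and J have their prerequisites met. D is listed earlier, so D next.
F now also ready, so the ready set is {F, J}; F is listed earlier → F.
That leaves J as the only ready step → J.
H needed D, F and J, now all done → H.
Next only B has its prerequisites met → B.
C and I are both available; C is listed earlier → C.
I needed A, B, F, H and J, now all done → I.
E is the only step now ready → E.
K and L are both available; K is listed earlier → K.
L is the only step now ready → L.
G needed A, F, H, I, J and L, now all done → G.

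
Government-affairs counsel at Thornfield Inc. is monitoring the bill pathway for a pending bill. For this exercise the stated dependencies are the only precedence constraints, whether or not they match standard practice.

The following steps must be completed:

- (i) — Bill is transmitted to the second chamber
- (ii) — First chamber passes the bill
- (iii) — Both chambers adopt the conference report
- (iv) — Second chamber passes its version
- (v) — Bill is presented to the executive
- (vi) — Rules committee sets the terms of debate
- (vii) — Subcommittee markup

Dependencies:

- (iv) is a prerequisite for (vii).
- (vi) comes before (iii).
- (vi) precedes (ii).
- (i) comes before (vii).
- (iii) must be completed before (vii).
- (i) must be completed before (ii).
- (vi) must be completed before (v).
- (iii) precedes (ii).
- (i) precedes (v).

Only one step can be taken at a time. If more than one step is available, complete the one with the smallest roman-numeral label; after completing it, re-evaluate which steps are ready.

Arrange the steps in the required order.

Nothing is required for (i), (iv) and (vi). (i) has the earlier label → (i) first.
(iv) and (vi) are both available; (iv) has the earlier label → (iv).
That leaves (vi) as the only ready step → (vi).
(iii) and (v) are both available; (iii) has the earlier label → (iii).
Ready: (ii), (v) and (vii). (ii) has the earlier label → (ii).
(v) and (vii) are both available; (v) has the earlier label → (v).
(vii) needed (i), (iii) and (iv), now all done → (vii).

(i) → (iv) → (vi) → (iii) → (ii) → (v) → (vii)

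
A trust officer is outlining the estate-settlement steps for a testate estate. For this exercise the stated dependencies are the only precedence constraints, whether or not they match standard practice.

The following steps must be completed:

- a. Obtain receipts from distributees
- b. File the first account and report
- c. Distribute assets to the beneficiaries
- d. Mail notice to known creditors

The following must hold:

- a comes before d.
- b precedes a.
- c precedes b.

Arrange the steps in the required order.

c has no prerequisites → c first.
b needed c, now all done → b.
a is the only step now ready → a.
Next only d has its prerequisites met → d.

c, b, a, d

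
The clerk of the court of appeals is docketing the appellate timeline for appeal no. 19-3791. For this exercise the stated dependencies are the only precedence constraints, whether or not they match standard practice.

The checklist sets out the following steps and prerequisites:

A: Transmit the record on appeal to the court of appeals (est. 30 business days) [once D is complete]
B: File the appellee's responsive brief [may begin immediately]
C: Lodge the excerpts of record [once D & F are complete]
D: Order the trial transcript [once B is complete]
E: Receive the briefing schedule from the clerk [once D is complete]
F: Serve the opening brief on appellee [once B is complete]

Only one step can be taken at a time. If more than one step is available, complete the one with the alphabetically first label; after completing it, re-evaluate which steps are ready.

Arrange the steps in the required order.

B is the only step with nothing outstanding, so it goes first.
Ready: D and F. D has the earlier label → D.
Now A, E and F have their prerequisites met. A has the earlier label, so A next.
E and F are both available; E has the earlier label → E.
F needed B, now all done → F.
C needed D and F, now all done → C.

B, D, A, E, F, C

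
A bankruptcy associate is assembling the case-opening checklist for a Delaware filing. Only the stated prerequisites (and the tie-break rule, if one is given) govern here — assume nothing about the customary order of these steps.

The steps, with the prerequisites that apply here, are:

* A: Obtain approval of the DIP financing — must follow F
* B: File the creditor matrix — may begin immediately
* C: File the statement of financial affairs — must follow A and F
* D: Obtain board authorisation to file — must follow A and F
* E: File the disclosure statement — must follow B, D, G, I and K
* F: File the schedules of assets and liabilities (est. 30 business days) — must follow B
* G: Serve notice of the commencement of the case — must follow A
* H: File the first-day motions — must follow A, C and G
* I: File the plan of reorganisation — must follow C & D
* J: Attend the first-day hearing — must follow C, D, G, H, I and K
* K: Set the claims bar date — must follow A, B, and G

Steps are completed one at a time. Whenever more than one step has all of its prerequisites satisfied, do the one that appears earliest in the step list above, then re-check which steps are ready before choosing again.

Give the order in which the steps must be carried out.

B, F, A, C, D, G, H, I, K, E, J

B has no prerequisites → B first.
F is the only step now ready → F.
A needed F, now all done → A.
Now C, D and G have their prerequisites met. C is listed earlier, so C next.
Now D and G have their prerequisites met. D is listed earlier, so D next.
Ready: G and I. G is listed earlier → G.
H and K now also ready, so the ready set is {H, I, K}; H is listed earlier → H.
Now I and K have their prerequisites met. I is listed earlier, so I next.
That leaves K as the only ready step → K.
Now E and J have their prerequisites met. E is listed earlier, so E next.
That leaves J as the only ready step → J.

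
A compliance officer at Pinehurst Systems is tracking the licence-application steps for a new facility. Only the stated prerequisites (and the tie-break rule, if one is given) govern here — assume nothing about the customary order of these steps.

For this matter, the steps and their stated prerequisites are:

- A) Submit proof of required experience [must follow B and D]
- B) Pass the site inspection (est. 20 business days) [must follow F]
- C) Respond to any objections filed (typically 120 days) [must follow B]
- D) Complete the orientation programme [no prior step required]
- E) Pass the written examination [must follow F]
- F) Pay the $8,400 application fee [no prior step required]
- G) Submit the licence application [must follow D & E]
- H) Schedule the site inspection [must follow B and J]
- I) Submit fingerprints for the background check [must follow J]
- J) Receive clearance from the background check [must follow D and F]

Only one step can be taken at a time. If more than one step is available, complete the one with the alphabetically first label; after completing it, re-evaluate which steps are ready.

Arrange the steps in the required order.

Nothing is required for D and F. D has the earlier label → D first.
Next only F has its prerequisites met → F.
Ready: B, E and J. B has the earlier label → B.
Now A, C, E and J have their prerequisites met. A has the earlier label, so A next.
Ready: C, E and J. C has the earlier label → C.
Ready: E and J. E has the earlier label → E.
Ready: G and J. G has the earlier label → G.
J is the only step now ready → J.
Ready: H and I. H has the earlier label → H.
I needed J, now all done → I.

D, F, B, A, C, E, G, J, H, I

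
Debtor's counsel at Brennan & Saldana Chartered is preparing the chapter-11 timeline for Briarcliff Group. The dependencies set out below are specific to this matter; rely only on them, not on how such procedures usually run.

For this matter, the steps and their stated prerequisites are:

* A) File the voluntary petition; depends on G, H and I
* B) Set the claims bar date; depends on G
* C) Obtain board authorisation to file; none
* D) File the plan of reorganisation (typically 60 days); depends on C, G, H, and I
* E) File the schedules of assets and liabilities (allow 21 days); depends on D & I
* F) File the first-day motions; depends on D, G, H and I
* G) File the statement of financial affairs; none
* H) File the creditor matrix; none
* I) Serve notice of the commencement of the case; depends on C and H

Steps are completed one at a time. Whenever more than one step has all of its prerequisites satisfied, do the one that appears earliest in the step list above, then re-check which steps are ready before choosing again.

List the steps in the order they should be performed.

Nothing is required for C, G and H. C is listed earlier → C first.
Ready: G and H. G is listed earlier → G.
B now also ready, so the ready set is {B, H}; B is listed earlier → B.
Next only H has its prerequisites met → H.
I needed C and H, now all done → I.
Now A and D have their prerequisites met. A is listed earlier, so A next.
D is the only step now ready → D.
E and F are both available; E is listed earlier → E.
That leaves F as the only ready step → F.

C, G, B, H, I, A, D, E, F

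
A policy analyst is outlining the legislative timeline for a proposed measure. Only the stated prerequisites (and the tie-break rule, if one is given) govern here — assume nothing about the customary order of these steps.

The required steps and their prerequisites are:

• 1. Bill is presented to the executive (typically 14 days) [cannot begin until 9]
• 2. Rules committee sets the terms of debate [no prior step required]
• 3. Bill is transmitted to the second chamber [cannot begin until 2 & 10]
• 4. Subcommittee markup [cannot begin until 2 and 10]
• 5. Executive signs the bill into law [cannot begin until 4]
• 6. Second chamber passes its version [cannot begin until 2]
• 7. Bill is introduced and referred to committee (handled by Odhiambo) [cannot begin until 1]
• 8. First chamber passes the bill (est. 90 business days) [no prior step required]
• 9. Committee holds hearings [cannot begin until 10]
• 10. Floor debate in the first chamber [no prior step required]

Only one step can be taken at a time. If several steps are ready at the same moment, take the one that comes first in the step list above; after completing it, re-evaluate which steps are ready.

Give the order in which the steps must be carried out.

2, 8 and 10 have no prerequisites; 2 is listed earlier, so 2 is first.
Now 6, 8 and 10 have their prerequisites met. 6 is listed earlier, so 6 next.
8 and 10 are both available; 8 is listed earlier → 8.
Next only 10 has its prerequisites met → 10.
Ready: 3, 4 and 9. 3 is listed earlier → 3.
Now 4 and 9 have their prerequisites met. 4 is listed earlier, so 4 next.
5 now also ready, so the ready set is {5, 9}; 5 is listed earlier → 5.
That leaves 9 as the only ready step → 9.
1 needed 9, now all done → 1.
7 is the only step now ready → 7.

2, 6, 8, 10, 3, 4, 5, 9, 1, 7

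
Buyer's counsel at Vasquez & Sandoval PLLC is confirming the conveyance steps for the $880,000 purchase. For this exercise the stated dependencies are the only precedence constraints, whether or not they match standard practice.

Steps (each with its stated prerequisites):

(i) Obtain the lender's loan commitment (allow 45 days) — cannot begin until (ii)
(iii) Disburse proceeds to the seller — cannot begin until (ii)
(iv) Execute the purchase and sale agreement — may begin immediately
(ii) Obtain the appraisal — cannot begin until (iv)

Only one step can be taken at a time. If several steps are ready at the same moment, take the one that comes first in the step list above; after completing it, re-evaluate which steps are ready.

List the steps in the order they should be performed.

(iv), (ii), (i), (iii)

(iv) has no prerequisites → (iv) first.
Next only (ii) has its prerequisites met → (ii).
Ready: (i) and (iii). (i) is listed earlier → (i).
(iii) needed (ii), now all done → (iii).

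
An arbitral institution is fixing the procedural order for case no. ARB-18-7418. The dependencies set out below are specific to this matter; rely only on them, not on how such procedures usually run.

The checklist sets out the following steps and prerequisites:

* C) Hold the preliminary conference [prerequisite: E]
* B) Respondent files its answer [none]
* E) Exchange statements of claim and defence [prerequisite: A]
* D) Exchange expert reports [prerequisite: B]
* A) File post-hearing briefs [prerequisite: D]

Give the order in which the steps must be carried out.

B, D, A, E, C

Only B has no prerequisites, so it is first.
D is the only step now ready → D.
A needed D, now all done → A.
E needed A, now all done → E.
That leaves C as the only ready step → C.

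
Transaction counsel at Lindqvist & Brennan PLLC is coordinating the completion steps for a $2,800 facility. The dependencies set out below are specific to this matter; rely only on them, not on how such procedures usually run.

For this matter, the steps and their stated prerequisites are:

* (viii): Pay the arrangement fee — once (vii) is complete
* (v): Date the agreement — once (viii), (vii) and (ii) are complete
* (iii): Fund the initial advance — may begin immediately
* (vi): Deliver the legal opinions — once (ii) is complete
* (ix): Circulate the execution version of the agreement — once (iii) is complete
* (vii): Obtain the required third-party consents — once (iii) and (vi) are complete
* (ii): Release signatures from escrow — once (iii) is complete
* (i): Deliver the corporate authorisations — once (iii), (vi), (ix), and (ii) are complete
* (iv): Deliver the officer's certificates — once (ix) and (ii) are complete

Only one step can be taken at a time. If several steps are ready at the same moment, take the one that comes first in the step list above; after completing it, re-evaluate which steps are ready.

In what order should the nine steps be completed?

(iii) → (ix) → (ii) → (vi) → (vii) → (viii) → (v) → (i) → (iv)

Only (iii) has no prerequisites, so it is first.
(ix) and (ii) are both available; (ix) is listed earlier → (ix).
That leaves (ii) as the only ready step → (ii).
Ready: (vi) and (iv). (vi) is listed earlier → (vi).
Ready: (vii), (i) and (iv). (vii) is listed earlier → (vii).
(viii) now also ready, so the ready set is {(viii), (i), (iv)}; (viii) is listed earlier → (viii).
(v) now also ready, so the ready set is {(v), (i), (iv)}; (v) is listed earlier → (v).
Now (i) and (iv) have their prerequisites met. (i) is listed earlier, so (i) next.
(iv) needed (ix) and (ii), now all done → (iv).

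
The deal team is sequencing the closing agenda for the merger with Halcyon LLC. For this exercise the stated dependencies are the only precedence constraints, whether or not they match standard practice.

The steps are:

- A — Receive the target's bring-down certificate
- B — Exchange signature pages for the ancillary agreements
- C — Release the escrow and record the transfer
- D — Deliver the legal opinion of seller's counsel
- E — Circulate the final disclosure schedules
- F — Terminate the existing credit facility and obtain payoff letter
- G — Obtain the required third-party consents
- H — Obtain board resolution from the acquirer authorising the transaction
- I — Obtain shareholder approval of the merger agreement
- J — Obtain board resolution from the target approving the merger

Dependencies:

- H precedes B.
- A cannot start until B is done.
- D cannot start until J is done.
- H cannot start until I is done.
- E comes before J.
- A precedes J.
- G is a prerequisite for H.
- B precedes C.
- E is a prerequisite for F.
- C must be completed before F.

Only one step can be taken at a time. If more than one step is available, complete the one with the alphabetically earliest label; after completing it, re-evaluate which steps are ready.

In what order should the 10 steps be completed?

E, G, I, H, B, A, C, F, J, D

Nothing is required for E, G and I. E has the earlier label → E first.
Now G and I have their prerequisites met. G has the earlier label, so G next.
That leaves I as the only ready step → I.
H needed G and I, now all done → H.
B needed H, now all done → B.
A and C are both available; A has the earlier label → A.
J now also ready, so the ready set is {C, J}; C has the earlier label → C.
F now also ready, so the ready set is {F, J}; F has the earlier label → F.
That leaves J as the only ready step → J.
D needed J, now all done → D.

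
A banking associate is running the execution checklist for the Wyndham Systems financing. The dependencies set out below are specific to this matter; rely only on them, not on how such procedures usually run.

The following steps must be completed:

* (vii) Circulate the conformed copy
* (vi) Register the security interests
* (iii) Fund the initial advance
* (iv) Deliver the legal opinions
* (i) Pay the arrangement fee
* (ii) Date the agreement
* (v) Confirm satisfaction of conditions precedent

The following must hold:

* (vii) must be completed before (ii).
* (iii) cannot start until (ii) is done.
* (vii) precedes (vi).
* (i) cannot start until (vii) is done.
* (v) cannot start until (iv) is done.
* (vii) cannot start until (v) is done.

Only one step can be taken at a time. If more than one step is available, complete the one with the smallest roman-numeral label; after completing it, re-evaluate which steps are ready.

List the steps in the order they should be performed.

Only (iv) has no prerequisites, so it is first.
Next only (v) has its prerequisites met → (v).
(vii) is the only step now ready → (vii).
Ready: (i), (ii) and (vi). (i) has the earlier label → (i).
Now (ii) and (vi) have their prerequisites met. (ii) has the earlier label, so (ii) next.
Ready: (iii) and (vi). (iii) has the earlier label → (iii).
(vi) is the only step now ready → (vi).

(iv) → (v) → (vii) → (i) → (ii) → (iii) → (vi)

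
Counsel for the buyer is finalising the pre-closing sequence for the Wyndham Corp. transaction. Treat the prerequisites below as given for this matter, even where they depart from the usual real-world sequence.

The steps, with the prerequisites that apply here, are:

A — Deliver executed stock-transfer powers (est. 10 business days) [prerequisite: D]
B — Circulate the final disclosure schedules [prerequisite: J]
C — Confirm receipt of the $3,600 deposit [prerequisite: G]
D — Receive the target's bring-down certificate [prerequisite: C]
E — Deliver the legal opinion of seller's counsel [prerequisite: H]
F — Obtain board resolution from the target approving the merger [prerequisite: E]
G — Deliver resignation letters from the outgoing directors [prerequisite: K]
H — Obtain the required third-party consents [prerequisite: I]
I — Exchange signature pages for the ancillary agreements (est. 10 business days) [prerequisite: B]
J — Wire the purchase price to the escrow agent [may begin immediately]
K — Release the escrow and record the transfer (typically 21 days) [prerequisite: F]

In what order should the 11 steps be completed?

J is the only step with nothing outstanding, so it goes first.
B needed J, now all done → B.
I needed B, now all done → I.
H needed I, now all done → H.
That leaves E as the only ready step → E.
F is the only step now ready → F.
K needed F, now all done → K.
G needed K, now all done → G.
C needed G, now all done → C.
D is the only step now ready → D.
That leaves A as the only ready step → A.

J, B, I, H, E, F, K, G, C, D, A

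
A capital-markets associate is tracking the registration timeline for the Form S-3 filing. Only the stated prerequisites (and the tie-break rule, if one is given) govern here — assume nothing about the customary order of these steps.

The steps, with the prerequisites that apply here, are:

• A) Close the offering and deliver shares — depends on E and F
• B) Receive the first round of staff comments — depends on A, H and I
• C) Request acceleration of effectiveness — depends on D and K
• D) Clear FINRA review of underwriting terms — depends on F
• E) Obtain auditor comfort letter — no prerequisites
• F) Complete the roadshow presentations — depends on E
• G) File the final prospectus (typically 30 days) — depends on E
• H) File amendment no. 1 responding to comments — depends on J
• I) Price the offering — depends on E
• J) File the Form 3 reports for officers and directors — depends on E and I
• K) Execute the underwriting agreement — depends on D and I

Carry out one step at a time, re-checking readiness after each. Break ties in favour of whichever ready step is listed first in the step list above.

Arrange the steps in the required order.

E, F, A, D, G, I, J, H, B, K, C

Only E has no prerequisites, so it is first.
Ready: F, G and I. F is listed earlier → F.
A, D, G and I are all available; A is listed earlier → A.
D, G and I are all available; D is listed earlier → D.
Now G and I have their prerequisites met. G is listed earlier, so G next.
I needed E, now all done → I.
Ready: J and K. J is listed earlier → J.
H now also ready, so the ready set is {H, K}; H is listed earlier → H.
B now also ready, so the ready set is {B, K}; B is listed earlier → B.
Next only K has its prerequisites met → K.
That leaves C as the only ready step → C.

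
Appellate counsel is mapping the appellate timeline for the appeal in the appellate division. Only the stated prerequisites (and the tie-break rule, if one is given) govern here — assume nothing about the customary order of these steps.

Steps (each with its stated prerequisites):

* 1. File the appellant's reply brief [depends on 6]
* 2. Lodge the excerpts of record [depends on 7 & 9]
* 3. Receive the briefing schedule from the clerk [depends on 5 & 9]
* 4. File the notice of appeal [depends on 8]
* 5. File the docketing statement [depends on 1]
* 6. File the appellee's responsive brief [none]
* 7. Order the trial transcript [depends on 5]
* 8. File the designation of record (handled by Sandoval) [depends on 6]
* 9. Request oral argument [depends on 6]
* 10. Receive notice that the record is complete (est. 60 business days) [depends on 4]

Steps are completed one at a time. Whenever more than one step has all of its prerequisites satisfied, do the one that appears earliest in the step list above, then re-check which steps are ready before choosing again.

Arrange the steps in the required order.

6, 1, 5, 7, 8, 4, 9, 2, 3, 10

6 is the only step with nothing outstanding, so it goes first.
Ready: 1, 8 and 9. 1 is listed earlier → 1.
5 now also ready, so the ready set is {5, 8, 9}; 5 is listed earlier → 5.
7 now also ready, so the ready set is {7, 8, 9}; 7 is listed earlier → 7.
Now 8 and 9 have their prerequisites met. 8 is listed earlier, so 8 next.
4 and 9 are both available; 4 is listed earlier → 4.
10 now also ready, so the ready set is {9, 10}; 9 is listed earlier → 9.
2 and 3 now also ready, so the ready set is {2, 3, 10}; 2 is listed earlier → 2.
3 and 10 are both available; 3 is listed earlier → 3.
That leaves 10 as the only ready step → 10.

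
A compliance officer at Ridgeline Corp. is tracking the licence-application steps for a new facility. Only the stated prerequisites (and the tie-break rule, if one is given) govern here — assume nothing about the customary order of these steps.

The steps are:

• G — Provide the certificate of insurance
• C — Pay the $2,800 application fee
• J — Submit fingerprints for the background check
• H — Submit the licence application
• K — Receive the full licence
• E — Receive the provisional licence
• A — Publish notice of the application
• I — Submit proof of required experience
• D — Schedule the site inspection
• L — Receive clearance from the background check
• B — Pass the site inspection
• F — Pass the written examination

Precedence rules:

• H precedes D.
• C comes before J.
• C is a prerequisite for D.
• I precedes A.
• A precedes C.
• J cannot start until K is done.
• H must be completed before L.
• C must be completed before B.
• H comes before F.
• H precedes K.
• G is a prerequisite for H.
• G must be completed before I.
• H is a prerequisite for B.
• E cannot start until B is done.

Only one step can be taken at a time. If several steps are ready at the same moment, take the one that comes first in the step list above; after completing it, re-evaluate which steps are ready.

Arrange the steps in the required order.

G, H, K, I, A, C, J, D, L, B, E, F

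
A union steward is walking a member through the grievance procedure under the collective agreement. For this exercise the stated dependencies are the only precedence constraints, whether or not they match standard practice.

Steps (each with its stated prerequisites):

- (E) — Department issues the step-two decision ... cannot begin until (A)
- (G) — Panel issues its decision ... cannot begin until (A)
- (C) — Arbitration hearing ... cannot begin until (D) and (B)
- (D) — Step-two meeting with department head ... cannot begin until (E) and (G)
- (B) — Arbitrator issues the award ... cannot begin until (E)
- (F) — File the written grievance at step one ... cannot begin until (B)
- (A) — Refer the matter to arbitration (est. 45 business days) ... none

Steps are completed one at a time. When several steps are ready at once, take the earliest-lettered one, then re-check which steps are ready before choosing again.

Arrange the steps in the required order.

(A) → (E) → (B) → (F) → (G) → (D) → (C)

(A) is the only step with nothing outstanding, so it goes first.
Now (E) and (G) have their prerequisites met. (E) has the earlier label, so (E) next.
Now (B) and (G) have their prerequisites met. (B) has the earlier label, so (B) next.
Ready: (F) and (G). (F) has the earlier label → (F).
(G) needed (A), now all done → (G).
(D) needed (E) and (G), now all done → (D).
(C) is the only step now ready → (C).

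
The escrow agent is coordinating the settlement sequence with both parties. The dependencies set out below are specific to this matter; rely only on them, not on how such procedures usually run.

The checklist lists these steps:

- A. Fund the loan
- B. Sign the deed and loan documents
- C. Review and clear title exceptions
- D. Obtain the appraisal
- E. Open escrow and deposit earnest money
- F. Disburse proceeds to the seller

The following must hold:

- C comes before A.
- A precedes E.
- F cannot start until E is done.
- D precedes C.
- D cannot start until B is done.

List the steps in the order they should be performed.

B, D, C, A, E, F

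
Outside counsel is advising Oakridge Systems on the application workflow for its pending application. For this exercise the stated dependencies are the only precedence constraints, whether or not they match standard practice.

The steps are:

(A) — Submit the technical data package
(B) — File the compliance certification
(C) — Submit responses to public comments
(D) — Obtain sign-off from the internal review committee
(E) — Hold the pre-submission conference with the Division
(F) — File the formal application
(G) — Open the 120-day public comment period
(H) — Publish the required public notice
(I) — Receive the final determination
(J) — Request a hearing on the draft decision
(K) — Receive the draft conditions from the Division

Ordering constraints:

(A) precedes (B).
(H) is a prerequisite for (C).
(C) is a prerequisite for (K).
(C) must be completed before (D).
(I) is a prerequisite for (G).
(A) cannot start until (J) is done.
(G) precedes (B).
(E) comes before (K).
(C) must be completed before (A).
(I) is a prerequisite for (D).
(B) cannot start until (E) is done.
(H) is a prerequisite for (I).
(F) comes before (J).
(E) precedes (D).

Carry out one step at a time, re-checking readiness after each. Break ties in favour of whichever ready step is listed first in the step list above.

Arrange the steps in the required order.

Nothing is required for (E), (F) and (H). (E) is listed earlier → (E) first.
Ready: (F) and (H). (F) is listed earlier → (F).
Now (H) and (J) have their prerequisites met. (H) is listed earlier, so (H) next.
(C), (I) and (J) are all available; (C) is listed earlier → (C).
Now (I), (J) and (K) have their prerequisites met. (I) is listed earlier, so (I) next.
Ready: (D), (G), (J) and (K). (D) is listed earlier → (D).
(G), (J) and (K) are all available; (G) is listed earlier → (G).
Ready: (J) and (K). (J) is listed earlier → (J).
Now (A) and (K) have their prerequisites met. (A) is listed earlier, so (A) next.
Ready: (B) and (K). (B) is listed earlier → (B).
(K) needed (C) and (E), now all done → (K).

(E), (F), (H), (C), (I), (D), (G), (J), (A), (B), (K)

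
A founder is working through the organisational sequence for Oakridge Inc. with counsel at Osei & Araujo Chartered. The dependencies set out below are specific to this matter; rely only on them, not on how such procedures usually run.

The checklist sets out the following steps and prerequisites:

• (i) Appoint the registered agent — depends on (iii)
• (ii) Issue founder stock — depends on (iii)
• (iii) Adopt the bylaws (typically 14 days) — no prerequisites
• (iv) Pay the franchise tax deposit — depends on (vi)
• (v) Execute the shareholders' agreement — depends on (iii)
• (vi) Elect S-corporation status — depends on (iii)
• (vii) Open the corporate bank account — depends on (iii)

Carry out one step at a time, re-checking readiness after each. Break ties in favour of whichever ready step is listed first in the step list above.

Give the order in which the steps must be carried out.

(iii), (i), (ii), (v), (vi), (iv), (vii)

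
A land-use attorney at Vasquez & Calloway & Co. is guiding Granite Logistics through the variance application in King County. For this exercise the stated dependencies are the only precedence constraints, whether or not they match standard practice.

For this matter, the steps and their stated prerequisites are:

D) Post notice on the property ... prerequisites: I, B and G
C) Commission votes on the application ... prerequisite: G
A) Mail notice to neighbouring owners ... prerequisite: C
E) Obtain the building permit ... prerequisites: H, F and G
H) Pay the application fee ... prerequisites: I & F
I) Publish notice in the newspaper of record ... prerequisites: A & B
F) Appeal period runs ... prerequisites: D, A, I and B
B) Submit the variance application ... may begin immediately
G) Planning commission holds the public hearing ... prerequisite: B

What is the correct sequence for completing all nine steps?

B is the only step with nothing outstanding, so it goes first.
Next only G has its prerequisites met → G.
C is the only step now ready → C.
Next only A has its prerequisites met → A.
I is the only step now ready → I.
Next only D has its prerequisites met → D.
F is the only step now ready → F.
H needed I and F, now all done → H.
E needed H, F and G, now all done → E.

B, G, C, A, I, D, F, H, E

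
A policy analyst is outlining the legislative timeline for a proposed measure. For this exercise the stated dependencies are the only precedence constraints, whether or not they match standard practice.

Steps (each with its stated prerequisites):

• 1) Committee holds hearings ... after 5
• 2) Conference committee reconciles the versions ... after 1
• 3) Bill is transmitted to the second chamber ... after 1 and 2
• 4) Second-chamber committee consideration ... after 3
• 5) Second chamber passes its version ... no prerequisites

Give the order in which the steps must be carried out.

5, 1, 2, 3, 4

Only 5 has no prerequisites, so it is first.
1 is the only step now ready → 1.
That leaves 2 as the only ready step → 2.
That leaves 3 as the only ready step → 3.
Next only 4 has its prerequisites met → 4.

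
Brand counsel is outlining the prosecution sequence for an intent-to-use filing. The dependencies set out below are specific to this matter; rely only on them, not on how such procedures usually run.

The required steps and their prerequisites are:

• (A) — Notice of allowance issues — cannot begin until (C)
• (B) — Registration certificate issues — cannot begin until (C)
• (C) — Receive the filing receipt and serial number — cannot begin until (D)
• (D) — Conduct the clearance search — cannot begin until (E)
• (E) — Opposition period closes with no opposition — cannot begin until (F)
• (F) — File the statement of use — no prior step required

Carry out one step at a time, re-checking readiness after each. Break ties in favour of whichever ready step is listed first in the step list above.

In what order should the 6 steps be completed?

(F) (E) (D) (C) (A) (B)

(F) is the only step with nothing outstanding, so it goes first.
(E) is the only step now ready → (E).
(D) needed (E), now all done → (D).
(C) needed (D), now all done → (C).
(A) and (B) are both available; (A) is listed earlier → (A).
Next only (B) has its prerequisites met → (B).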